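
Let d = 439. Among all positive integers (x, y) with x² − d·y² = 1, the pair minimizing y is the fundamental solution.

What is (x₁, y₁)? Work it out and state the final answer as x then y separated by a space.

440 21

√439 → a₀=20, period (1,19,1,40); ℓ=4 even so k=3
step 0: (20, 1)  from 20·(1,0) + (0,1)
…
step 2: (419, 20)  from 19·(21,1) + (20,1)
step 3: (440, 21)  from 1·(419,20) + (21,1)
(x₁, y₁) = (440, 21);  440² − 439·21² = 1 ✓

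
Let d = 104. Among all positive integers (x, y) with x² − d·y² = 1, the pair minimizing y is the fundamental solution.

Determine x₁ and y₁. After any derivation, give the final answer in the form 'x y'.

√104 → a₀=10, period (5,20); ℓ=2 even so k=1
k=0  a_k=10  p_k/q_k = 10/1
k=1  a_k=5  p_k/q_k = 51/5
→ (51, 5).  Check: 51²=2601, 104·5²=2600, difference 1.

51 5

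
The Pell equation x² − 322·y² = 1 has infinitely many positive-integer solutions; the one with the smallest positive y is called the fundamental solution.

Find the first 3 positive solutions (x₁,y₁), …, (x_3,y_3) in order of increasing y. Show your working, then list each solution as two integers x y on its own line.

√322 = [17; 1,16,1,34, …], period ℓ=4 (even) → k=3
step 0: (17, 1)  from 17·(1,0) + (0,1)
step 1: (18, 1)  from 1·(17,1) + (1,0)
step 2: (305, 17)  from 16·(18,1) + (17,1)
step 3: (323, 18)  from 1·(305,17) + (18,1)
→ (323, 18).  Check: 323²=104329, 322·18²=104328, difference 1.
n=2: (323,18)∘(323,18) = (323·323+322·18·18, 323·18+18·323) = (208657,11628)
n=3: (208657,11628)∘(323,18) = (323·208657+322·18·11628, 323·11628+18·208657) = (134792099,7511670)

323 18
208657 11628
134792099 7511670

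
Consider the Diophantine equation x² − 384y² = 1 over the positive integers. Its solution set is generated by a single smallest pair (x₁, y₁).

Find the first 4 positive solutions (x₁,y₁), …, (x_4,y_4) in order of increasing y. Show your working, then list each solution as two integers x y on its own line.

4801 245
46099201 2352490
442644523201 22588608735
4250272665676801 216895818720980

d=384: √d = [19; 1,1,2,9,2,1,1,38] (ℓ=8, even), read p_7/q_7
k=0  a_k=19  p_k/q_k = 19/1
k=1  a_k=1  p_k/q_k = 20/1
…
k=3  a_k=2  p_k/q_k = 98/5
k=4  a_k=9  p_k/q_k = 921/47
k=5  a_k=2  p_k/q_k = 1940/99
k=6  a_k=1  p_k/q_k = 2861/146
k=7  a_k=1  p_k/q_k = 4801/245
→ (4801, 245).  Check: 4801²=23049601, 384·245²=23049600, difference 1.
(x_2, y_2) = (4801·4801 + 384·245·245, 4801·245 + 245·4801) = (46099201, 2352490)
(x_3, y_3) = (4801·46099201 + 384·245·2352490, 4801·2352490 + 245·46099201) = (442644523201, 22588608735)
(x_4, y_4) = (4801·442644523201 + 384·245·22588608735, 4801·22588608735 + 245·442644523201) = (4250272665676801, 216895818720980)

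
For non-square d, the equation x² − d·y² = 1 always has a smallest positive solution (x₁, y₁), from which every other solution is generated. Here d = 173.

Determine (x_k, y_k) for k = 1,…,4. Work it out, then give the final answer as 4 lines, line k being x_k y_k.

2499849 190060
12498490045601 950242601880
62488675684008728649 4750926036134042180
312424506839974574118902401 23753195401006348176659760

√173 = [13; 6,1,1,6,26, …], period ℓ=5 (odd) → k=9
k=0  a_k=13  p_k/q_k = 13/1
…
k=2  a_k=1  p_k/q_k = 92/7
k=3  a_k=1  p_k/q_k = 171/13
k=4  a_k=6  p_k/q_k = 1118/85
…
k=8  a_k=1  p_k/q_k = 382343/29069
k=9  a_k=6  p_k/q_k = 2499849/190060
fundamental: x₁=2499849, y₁=190060  (since 6249245022801 − 173·36122803600 = 1)
(x_2, y_2) = (2499849·2499849 + 173·190060·190060, 2499849·190060 + 190060·2499849) = (12498490045601, 950242601880)
(x_3, y_3) = (2499849·12498490045601 + 173·190060·950242601880, 2499849·950242601880 + 190060·12498490045601) = (62488675684008728649, 4750926036134042180)
(x_4, y_4) = (2499849·62488675684008728649 + 173·190060·4750926036134042180, 2499849·4750926036134042180 + 190060·62488675684008728649) = (312424506839974574118902401, 23753195401006348176659760)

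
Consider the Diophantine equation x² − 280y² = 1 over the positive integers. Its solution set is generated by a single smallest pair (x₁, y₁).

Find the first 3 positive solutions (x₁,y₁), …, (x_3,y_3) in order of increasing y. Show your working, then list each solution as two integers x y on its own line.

251 15
126001 7530
63252251 3780045

[16; 1,2,1,2,1,32] for √280; ℓ=6 ⇒ convergent index 5
step 0: (16, 1)  from 16·(1,0) + (0,1)
step 1: (17, 1)  from 1·(16,1) + (1,0)
step 2: (50, 3)  from 2·(17,1) + (16,1)
step 3: (67, 4)  from 1·(50,3) + (17,1)
step 4: (184, 11)  from 2·(67,4) + (50,3)
step 5: (251, 15)  from 1·(184,11) + (67,4)
→ (251, 15).  Check: 251²=63001, 280·15²=63000, difference 1.
(251+15√280)^2 = 126001 + 7530√280
(251+15√280)^3 = 63252251 + 3780045√280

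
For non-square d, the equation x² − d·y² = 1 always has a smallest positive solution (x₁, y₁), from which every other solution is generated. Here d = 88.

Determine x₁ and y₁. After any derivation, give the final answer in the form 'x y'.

197 21

√88 = [9; 2,1,1,1,2,18, …], period ℓ=6 (even) → k=5
i=0: a=9 ⇒ p=9, q=1
i=1: a=2 ⇒ p=19, q=2
i=2: a=1 ⇒ p=28, q=3
i=3: a=1 ⇒ p=47, q=5
i=4: a=1 ⇒ p=75, q=8
i=5: a=2 ⇒ p=197, q=21
fundamental: x₁=197, y₁=21  (since 38809 − 88·441 = 1)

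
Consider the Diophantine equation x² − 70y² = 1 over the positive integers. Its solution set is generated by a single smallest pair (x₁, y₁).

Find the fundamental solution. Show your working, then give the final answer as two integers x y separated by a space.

251 30

d=70: √d = [8; 2,1,2,1,2,16] (ℓ=6, even), read p_5/q_5
i=0: a=8 ⇒ p=8, q=1
i=1: a=2 ⇒ p=17, q=2
…
i=3: a=2 ⇒ p=67, q=8
i=4: a=1 ⇒ p=92, q=11
i=5: a=2 ⇒ p=251, q=30
→ (251, 30).  Check: 251²=63001, 70·30²=63000, difference 1.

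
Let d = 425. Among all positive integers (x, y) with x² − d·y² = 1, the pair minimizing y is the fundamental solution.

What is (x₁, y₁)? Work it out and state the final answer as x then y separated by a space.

d=425: √d = [20; 1,1,1,1,1,1,40] (ℓ=7, odd), read p_13/q_13
a_0=20:  p_0=20·1+0=20,  q_0=20·0+1=1
a_1=1:  p_1=1·20+1=21,  q_1=1·1+0=1
a_2=1:  p_2=1·21+20=41,  q_2=1·1+1=2
…
a_5=1:  p_5=1·103+62=165,  q_5=1·5+3=8
…
a_7=40:  p_7=40·268+165=10885,  q_7=40·13+8=528
…
a_9=1:  p_9=1·11153+10885=22038,  q_9=1·541+528=1069
…
a_12=1:  p_12=1·55229+33191=88420,  q_12=1·2679+1610=4289
a_13=1:  p_13=1·88420+55229=143649,  q_13=1·4289+2679=6968
(x₁, y₁) = (143649, 6968);  143649² − 425·6968² = 1 ✓

143649 6968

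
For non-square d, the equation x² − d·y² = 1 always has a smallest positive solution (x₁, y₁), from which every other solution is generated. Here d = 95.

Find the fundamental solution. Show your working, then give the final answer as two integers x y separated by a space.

d=95: √d = [9; 1,2,1,18] (ℓ=4, even), read p_3/q_3
a_0=9:  p_0=9·1+0=9,  q_0=9·0+1=1
a_1=1:  p_1=1·9+1=10,  q_1=1·1+0=1
a_2=2:  p_2=2·10+9=29,  q_2=2·1+1=3
a_3=1:  p_3=1·29+10=39,  q_3=1·3+1=4
fundamental: x₁=39, y₁=4  (since 1521 − 95·16 = 1)

39 4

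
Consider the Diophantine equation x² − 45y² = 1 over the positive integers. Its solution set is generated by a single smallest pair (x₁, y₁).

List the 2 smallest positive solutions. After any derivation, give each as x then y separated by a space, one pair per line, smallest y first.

[6; 1,2,2,2,1,12] for √45; ℓ=6 ⇒ convergent index 5
a_0=6:  p_0=6·1+0=6,  q_0=6·0+1=1
a_1=1:  p_1=1·6+1=7,  q_1=1·1+0=1
a_2=2:  p_2=2·7+6=20,  q_2=2·1+1=3
…
a_4=2:  p_4=2·47+20=114,  q_4=2·7+3=17
a_5=1:  p_5=1·114+47=161,  q_5=1·17+7=24
fundamental: x₁=161, y₁=24  (since 25921 − 45·576 = 1)
n=2: (161,24)∘(161,24) = (161·161+45·24·24, 161·24+24·161) = (51841,7728)

161 24
51841 7728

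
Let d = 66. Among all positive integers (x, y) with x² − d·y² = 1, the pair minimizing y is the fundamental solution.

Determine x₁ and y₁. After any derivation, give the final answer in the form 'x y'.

√66 → a₀=8, period (8,16); ℓ=2 even so k=1
a_0=8:  p_0=8·1+0=8,  q_0=8·0+1=1
a_1=8:  p_1=8·8+1=65,  q_1=8·1+0=8
(x₁, y₁) = (65, 8);  65² − 66·8² = 1 ✓

65 8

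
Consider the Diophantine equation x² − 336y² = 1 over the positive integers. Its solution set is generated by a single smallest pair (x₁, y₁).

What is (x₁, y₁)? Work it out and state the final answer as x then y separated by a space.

55 3

√336 = [18; 3,36, …], period ℓ=2 (even) → k=1
a_0=18:  p_0=18·1+0=18,  q_0=18·0+1=1
a_1=3:  p_1=3·18+1=55,  q_1=3·1+0=3
fundamental: x₁=55, y₁=3  (since 3025 − 336·9 = 1)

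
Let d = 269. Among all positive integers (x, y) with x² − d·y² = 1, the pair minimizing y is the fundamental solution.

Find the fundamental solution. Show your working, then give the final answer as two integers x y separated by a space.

√269 → a₀=16, period (2,2,32); ℓ=3 odd so k=5
i=0: a=16 ⇒ p=16, q=1
…
i=3: a=32 ⇒ p=2657, q=162
i=4: a=2 ⇒ p=5396, q=329
i=5: a=2 ⇒ p=13449, q=820
(x₁, y₁) = (13449, 820);  13449² − 269·820² = 1 ✓

13449 820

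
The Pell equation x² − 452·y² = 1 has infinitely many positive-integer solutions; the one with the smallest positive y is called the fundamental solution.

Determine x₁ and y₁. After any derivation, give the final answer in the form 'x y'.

1204353 56648

√452 → a₀=21, period (3,1,5,3,10,3,5,1,3,42); ℓ=10 even so k=9
a_0=21:  p_0=21·1+0=21,  q_0=21·0+1=1
a_1=3:  p_1=3·21+1=64,  q_1=3·1+0=3
…
a_3=5:  p_3=5·85+64=489,  q_3=5·4+3=23
a_4=3:  p_4=3·489+85=1552,  q_4=3·23+4=73
a_5=10:  p_5=10·1552+489=16009,  q_5=10·73+23=753
…
a_7=5:  p_7=5·49579+16009=263904,  q_7=5·2332+753=12413
a_8=1:  p_8=1·263904+49579=313483,  q_8=1·12413+2332=14745
a_9=3:  p_9=3·313483+263904=1204353,  q_9=3·14745+12413=56648
(x₁, y₁) = (1204353, 56648);  1204353² − 452·56648² = 1 ✓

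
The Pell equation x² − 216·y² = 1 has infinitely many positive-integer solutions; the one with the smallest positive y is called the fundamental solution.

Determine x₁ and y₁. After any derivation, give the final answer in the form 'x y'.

485 33

√216 → a₀=14, period (1,2,3,2,1,28); ℓ=6 even so k=5
a_0=14:  p_0=14·1+0=14,  q_0=14·0+1=1
a_1=1:  p_1=1·14+1=15,  q_1=1·1+0=1
…
a_3=3:  p_3=3·44+15=147,  q_3=3·3+1=10
a_4=2:  p_4=2·147+44=338,  q_4=2·10+3=23
a_5=1:  p_5=1·338+147=485,  q_5=1·23+10=33
(x₁, y₁) = (485, 33);  485² − 216·33² = 1 ✓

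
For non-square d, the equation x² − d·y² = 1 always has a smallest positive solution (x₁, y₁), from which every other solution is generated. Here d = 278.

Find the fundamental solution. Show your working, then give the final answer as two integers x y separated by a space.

2501 150

√278 → a₀=16, period (1,2,16,2,1,32); ℓ=6 even so k=5
i=0: a=16 ⇒ p=16, q=1
i=1: a=1 ⇒ p=17, q=1
i=2: a=2 ⇒ p=50, q=3
i=3: a=16 ⇒ p=817, q=49
i=4: a=2 ⇒ p=1684, q=101
i=5: a=1 ⇒ p=2501, q=150
→ (2501, 150).  Check: 2501²=6255001, 278·150²=6255000, difference 1.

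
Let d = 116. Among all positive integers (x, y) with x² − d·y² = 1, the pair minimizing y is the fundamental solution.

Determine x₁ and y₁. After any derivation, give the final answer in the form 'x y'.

√116 → a₀=10, period (1,3,2,1,4,1,2,3,1,20); ℓ=10 even so k=9
k=0  a_k=10  p_k/q_k = 10/1
…
k=3  a_k=2  p_k/q_k = 97/9
k=4  a_k=1  p_k/q_k = 140/13
…
k=6  a_k=1  p_k/q_k = 797/74
k=7  a_k=2  p_k/q_k = 2251/209
k=8  a_k=3  p_k/q_k = 7550/701
k=9  a_k=1  p_k/q_k = 9801/910
fundamental: x₁=9801, y₁=910  (since 96059601 − 116·828100 = 1)

9801 910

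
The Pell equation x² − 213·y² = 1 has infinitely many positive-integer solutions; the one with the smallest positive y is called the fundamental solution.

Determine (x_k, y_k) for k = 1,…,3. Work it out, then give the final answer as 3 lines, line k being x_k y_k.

√213 → a₀=14, period (1,1,2,6,1,8,1,6,2,1,1,28); ℓ=12 even so k=11
k=0  a_k=14  p_k/q_k = 14/1
k=1  a_k=1  p_k/q_k = 15/1
…
k=3  a_k=2  p_k/q_k = 73/5
k=4  a_k=6  p_k/q_k = 467/32
…
k=6  a_k=8  p_k/q_k = 4787/328
…
k=9  a_k=2  p_k/q_k = 78825/5401
k=10  a_k=1  p_k/q_k = 115574/7919
k=11  a_k=1  p_k/q_k = 194399/13320
(x₁, y₁) = (194399, 13320);  194399² − 213·13320² = 1 ✓
(x_2, y_2) = (194399·194399 + 213·13320·13320, 194399·13320 + 13320·194399) = (75581942401, 5178789360)
(x_3, y_3) = (194399·75581942401 + 213·13320·5178789360, 194399·5178789360 + 13320·75581942401) = (29386108041429599, 2013502945575960)

194399 13320
75581942401 5178789360
29386108041429599 2013502945575960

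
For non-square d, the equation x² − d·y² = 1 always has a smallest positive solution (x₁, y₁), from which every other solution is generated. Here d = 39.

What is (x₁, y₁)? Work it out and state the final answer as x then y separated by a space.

√39 → a₀=6, period (4,12); ℓ=2 even so k=1
a_0=6:  p_0=6·1+0=6,  q_0=6·0+1=1
a_1=4:  p_1=4·6+1=25,  q_1=4·1+0=4
→ (25, 4).  Check: 25²=625, 39·4²=624, difference 1.

25 4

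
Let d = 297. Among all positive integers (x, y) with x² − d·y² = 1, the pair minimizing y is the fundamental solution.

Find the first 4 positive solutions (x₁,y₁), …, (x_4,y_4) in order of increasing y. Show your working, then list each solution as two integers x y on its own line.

48599 2820
4723725601 274098360
459136680917399 26641812392460
44627167107085622401 2589530880648228720

√297 = [17; 4,3,1,1,2,1,1,3,4,34, …], period ℓ=10 (even) → k=9
k=0  a_k=17  p_k/q_k = 17/1
…
k=2  a_k=3  p_k/q_k = 224/13
k=3  a_k=1  p_k/q_k = 293/17
…
k=8  a_k=3  p_k/q_k = 11357/659
k=9  a_k=4  p_k/q_k = 48599/2820
fundamental: x₁=48599, y₁=2820  (since 2361862801 − 297·7952400 = 1)
n=2: (48599,2820)∘(48599,2820) = (48599·48599+297·2820·2820, 48599·2820+2820·48599) = (4723725601,274098360)
n=3: (4723725601,274098360)∘(48599,2820) = (48599·4723725601+297·2820·274098360, 48599·274098360+2820·4723725601) = (459136680917399,26641812392460)
n=4: (459136680917399,26641812392460)∘(48599,2820) = (48599·459136680917399+297·2820·26641812392460, 48599·26641812392460+2820·459136680917399) = (44627167107085622401,2589530880648228720)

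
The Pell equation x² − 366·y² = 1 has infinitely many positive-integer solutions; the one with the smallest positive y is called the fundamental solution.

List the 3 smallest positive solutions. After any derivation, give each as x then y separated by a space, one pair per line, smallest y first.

907925 47458
1648655611249 86176609300
2993711291685588725 156483795997357542

√366 → a₀=19, period (7,1,1,1,2,12,2,1,1,1,7,38); ℓ=12 even so k=11
step 0: (19, 1)  from 19·(1,0) + (0,1)
step 1: (134, 7)  from 7·(19,1) + (1,0)
…
step 3: (287, 15)  from 1·(153,8) + (134,7)
step 4: (440, 23)  from 1·(287,15) + (153,8)
step 5: (1167, 61)  from 2·(440,23) + (287,15)
step 6: (14444, 755)  from 12·(1167,61) + (440,23)
…
step 9: (74554, 3897)  from 1·(44499,2326) + (30055,1571)
step 10: (119053, 6223)  from 1·(74554,3897) + (44499,2326)
step 11: (907925, 47458)  from 7·(119053,6223) + (74554,3897)
(x₁, y₁) = (907925, 47458);  907925² − 366·47458² = 1 ✓
(907925+47458√366)^2 = 1648655611249 + 86176609300√366
(907925+47458√366)^3 = 2993711291685588725 + 156483795997357542√366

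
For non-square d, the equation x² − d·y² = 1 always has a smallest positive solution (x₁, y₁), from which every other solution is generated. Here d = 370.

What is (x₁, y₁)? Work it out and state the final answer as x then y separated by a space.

213859 11118

√370 = [19; 4,4,38, …], period ℓ=3 (odd) → k=5
a_0=19:  p_0=19·1+0=19,  q_0=19·0+1=1
…
a_2=4:  p_2=4·77+19=327,  q_2=4·4+1=17
…
a_4=4:  p_4=4·12503+327=50339,  q_4=4·650+17=2617
a_5=4:  p_5=4·50339+12503=213859,  q_5=4·2617+650=11118
fundamental: x₁=213859, y₁=11118  (since 45735671881 − 370·123609924 = 1)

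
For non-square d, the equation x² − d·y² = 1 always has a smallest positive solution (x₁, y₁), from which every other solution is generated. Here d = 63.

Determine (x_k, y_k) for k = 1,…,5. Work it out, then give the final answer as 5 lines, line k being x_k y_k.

√63 = [7; 1,14, …], period ℓ=2 (even) → k=1
a_0=7:  p_0=7·1+0=7,  q_0=7·0+1=1
a_1=1:  p_1=1·7+1=8,  q_1=1·1+0=1
(x₁, y₁) = (8, 1);  8² − 63·1² = 1 ✓
(x_2, y_2) = (8·8 + 63·1·1, 8·1 + 1·8) = (127, 16)
(x_3, y_3) = (8·127 + 63·1·16, 8·16 + 1·127) = (2024, 255)
(x_4, y_4) = (8·2024 + 63·1·255, 8·255 + 1·2024) = (32257, 4064)
(x_5, y_5) = (8·32257 + 63·1·4064, 8·4064 + 1·32257) = (514088, 64769)

8 1
127 16
2024 255
32257 4064
514088 64769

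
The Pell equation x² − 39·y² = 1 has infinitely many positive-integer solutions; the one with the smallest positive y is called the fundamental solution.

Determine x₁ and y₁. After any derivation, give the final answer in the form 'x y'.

√39 → a₀=6, period (4,12); ℓ=2 even so k=1
a_0=6:  p_0=6·1+0=6,  q_0=6·0+1=1
a_1=4:  p_1=4·6+1=25,  q_1=4·1+0=4
fundamental: x₁=25, y₁=4  (since 625 − 39·16 = 1)

25 4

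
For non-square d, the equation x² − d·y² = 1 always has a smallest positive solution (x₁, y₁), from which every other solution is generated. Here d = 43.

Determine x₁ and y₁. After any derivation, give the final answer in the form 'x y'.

3482 531

[6; 1,1,3,1,5,1,3,1,1,12] for √43; ℓ=10 ⇒ convergent index 9
step 0: (6, 1)  from 6·(1,0) + (0,1)
step 1: (7, 1)  from 1·(6,1) + (1,0)
…
step 4: (59, 9)  from 1·(46,7) + (13,2)
step 5: (341, 52)  from 5·(59,9) + (46,7)
step 6: (400, 61)  from 1·(341,52) + (59,9)
step 7: (1541, 235)  from 3·(400,61) + (341,52)
step 8: (1941, 296)  from 1·(1541,235) + (400,61)
step 9: (3482, 531)  from 1·(1941,296) + (1541,235)
→ (3482, 531).  Check: 3482²=12124324, 43·531²=12124323, difference 1.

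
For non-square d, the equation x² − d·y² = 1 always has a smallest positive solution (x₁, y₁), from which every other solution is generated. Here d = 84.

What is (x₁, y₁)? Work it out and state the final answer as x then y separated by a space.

d=84: √d = [9; 6,18] (ℓ=2, even), read p_1/q_1
i=0: a=9 ⇒ p=9, q=1
i=1: a=6 ⇒ p=55, q=6
fundamental: x₁=55, y₁=6  (since 3025 − 84·36 = 1)

55 6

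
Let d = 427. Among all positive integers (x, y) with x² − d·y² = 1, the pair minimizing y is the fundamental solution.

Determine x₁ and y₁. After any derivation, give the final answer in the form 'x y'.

62 3

[20; 1,1,1,40] for √427; ℓ=4 ⇒ convergent index 3
k=0  a_k=20  p_k/q_k = 20/1
k=1  a_k=1  p_k/q_k = 21/1
k=2  a_k=1  p_k/q_k = 41/2
k=3  a_k=1  p_k/q_k = 62/3
fundamental: x₁=62, y₁=3  (since 3844 − 427·9 = 1)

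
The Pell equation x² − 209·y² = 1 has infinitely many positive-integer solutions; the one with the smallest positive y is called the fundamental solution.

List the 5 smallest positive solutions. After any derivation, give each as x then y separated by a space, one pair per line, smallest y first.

46551 3220
4333991201 299788440
403503248748951 27910903337660
37566959460690844801 2598560922243032880
3497559059305735783913751 241931218954759943856100

[14; 2,5,3,2,3,5,2,28] for √209; ℓ=8 ⇒ convergent index 7
a_0=14:  p_0=14·1+0=14,  q_0=14·0+1=1
a_1=2:  p_1=2·14+1=29,  q_1=2·1+0=2
a_2=5:  p_2=5·29+14=159,  q_2=5·2+1=11
a_3=3:  p_3=3·159+29=506,  q_3=3·11+2=35
a_4=2:  p_4=2·506+159=1171,  q_4=2·35+11=81
a_5=3:  p_5=3·1171+506=4019,  q_5=3·81+35=278
a_6=5:  p_6=5·4019+1171=21266,  q_6=5·278+81=1471
a_7=2:  p_7=2·21266+4019=46551,  q_7=2·1471+278=3220
→ (46551, 3220).  Check: 46551²=2166995601, 209·3220²=2166995600, difference 1.
n=2: (46551,3220)∘(46551,3220) = (46551·46551+209·3220·3220, 46551·3220+3220·46551) = (4333991201,299788440)
n=3: (4333991201,299788440)∘(46551,3220) = (46551·4333991201+209·3220·299788440, 46551·299788440+3220·4333991201) = (403503248748951,27910903337660)
n=4: (403503248748951,27910903337660)∘(46551,3220) = (46551·403503248748951+209·3220·27910903337660, 46551·27910903337660+3220·403503248748951) = (37566959460690844801,2598560922243032880)
n=5: (37566959460690844801,2598560922243032880)∘(46551,3220) = (46551·37566959460690844801+209·3220·2598560922243032880, 46551·2598560922243032880+3220·37566959460690844801) = (3497559059305735783913751,241931218954759943856100)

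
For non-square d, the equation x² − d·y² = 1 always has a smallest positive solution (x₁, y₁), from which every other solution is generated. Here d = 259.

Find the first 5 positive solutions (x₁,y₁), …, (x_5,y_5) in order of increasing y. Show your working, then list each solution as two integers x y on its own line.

847225 52644
1435580401249 89202625800
2432519210895520825 151149389286757356
4121782176900479681520001 256115082676856799248400
6984153809646585277140670173625 433974201841648854097164622644

[16; 10,1,2,3,4,3,2,1,10,32] for √259; ℓ=10 ⇒ convergent index 9
step 0: (16, 1)  from 16·(1,0) + (0,1)
…
step 5: (7403, 460)  from 4·(1722,107) + (515,32)
step 6: (23931, 1487)  from 3·(7403,460) + (1722,107)
…
step 8: (79196, 4921)  from 1·(55265,3434) + (23931,1487)
step 9: (847225, 52644)  from 10·(79196,4921) + (55265,3434)
(x₁, y₁) = (847225, 52644);  847225² − 259·52644² = 1 ✓
n=2: (847225,52644)∘(847225,52644) = (847225·847225+259·52644·52644, 847225·52644+52644·847225) = (1435580401249,89202625800)
n=3: (1435580401249,89202625800)∘(847225,52644) = (847225·1435580401249+259·52644·89202625800, 847225·89202625800+52644·1435580401249) = (2432519210895520825,151149389286757356)
n=4: (2432519210895520825,151149389286757356)∘(847225,52644) = (847225·2432519210895520825+259·52644·151149389286757356, 847225·151149389286757356+52644·2432519210895520825) = (4121782176900479681520001,256115082676856799248400)
n=5: (4121782176900479681520001,256115082676856799248400)∘(847225,52644) = (847225·4121782176900479681520001+259·52644·256115082676856799248400, 847225·256115082676856799248400+52644·4121782176900479681520001) = (6984153809646585277140670173625,433974201841648854097164622644)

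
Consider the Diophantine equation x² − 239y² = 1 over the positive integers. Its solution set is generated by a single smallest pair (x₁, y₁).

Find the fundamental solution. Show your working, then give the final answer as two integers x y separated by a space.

[15; 2,5,1,2,4,15,4,2,1,5,2,30] for √239; ℓ=12 ⇒ convergent index 11
k=0  a_k=15  p_k/q_k = 15/1
…
k=3  a_k=1  p_k/q_k = 201/13
k=4  a_k=2  p_k/q_k = 572/37
k=5  a_k=4  p_k/q_k = 2489/161
…
k=7  a_k=4  p_k/q_k = 154117/9969
…
k=9  a_k=1  p_k/q_k = 500258/32359
k=10  a_k=5  p_k/q_k = 2847431/184185
k=11  a_k=2  p_k/q_k = 6195120/400729
(x₁, y₁) = (6195120, 400729);  6195120² − 239·400729² = 1 ✓

6195120 400729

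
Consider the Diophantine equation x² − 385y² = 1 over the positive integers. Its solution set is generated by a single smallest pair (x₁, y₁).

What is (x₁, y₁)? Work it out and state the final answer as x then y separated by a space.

95831 4884

√385 → a₀=19, period (1,1,1,1,1,…,1,1,38); ℓ=16 even so k=15
i=0: a=19 ⇒ p=19, q=1
i=1: a=1 ⇒ p=20, q=1
i=2: a=1 ⇒ p=39, q=2
i=3: a=1 ⇒ p=59, q=3
…
i=7: a=1 ⇒ p=726, q=37
i=8: a=2 ⇒ p=2021, q=103
i=9: a=1 ⇒ p=2747, q=140
i=10: a=3 ⇒ p=10262, q=523
…
i=13: a=1 ⇒ p=36280, q=1849
i=14: a=1 ⇒ p=59551, q=3035
i=15: a=1 ⇒ p=95831, q=4884
(x₁, y₁) = (95831, 4884);  95831² − 385·4884² = 1 ✓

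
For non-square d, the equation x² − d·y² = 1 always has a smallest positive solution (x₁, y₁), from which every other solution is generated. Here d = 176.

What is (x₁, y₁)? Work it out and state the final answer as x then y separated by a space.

[13; 3,1,3,26] for √176; ℓ=4 ⇒ convergent index 3
a_0=13:  p_0=13·1+0=13,  q_0=13·0+1=1
a_1=3:  p_1=3·13+1=40,  q_1=3·1+0=3
a_2=1:  p_2=1·40+13=53,  q_2=1·3+1=4
a_3=3:  p_3=3·53+40=199,  q_3=3·4+3=15
(x₁, y₁) = (199, 15);  199² − 176·15² = 1 ✓

199 15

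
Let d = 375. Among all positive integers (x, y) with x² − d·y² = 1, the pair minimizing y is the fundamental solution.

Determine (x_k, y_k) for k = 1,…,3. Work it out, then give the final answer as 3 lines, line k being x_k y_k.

√375 = [19; 2,1,2,1,5,1,2,1,2,38, …], period ℓ=10 (even) → k=9
a_0=19:  p_0=19·1+0=19,  q_0=19·0+1=1
…
a_2=1:  p_2=1·39+19=58,  q_2=1·2+1=3
a_3=2:  p_3=2·58+39=155,  q_3=2·3+2=8
…
a_8=1:  p_8=1·4086+1433=5519,  q_8=1·211+74=285
a_9=2:  p_9=2·5519+4086=15124,  q_9=2·285+211=781
→ (15124, 781).  Check: 15124²=228735376, 375·781²=228735375, difference 1.
k=2:  x_2 = 15124·15124+375·781·781 = 457470751,  y_2 = 15124·781+781·15124 = 23623688
k=3:  x_3 = 15124·457470751+375·781·23623688 = 13837575261124,  y_3 = 15124·23623688+781·457470751 = 714569313843

15124 781
457470751 23623688
13837575261124 714569313843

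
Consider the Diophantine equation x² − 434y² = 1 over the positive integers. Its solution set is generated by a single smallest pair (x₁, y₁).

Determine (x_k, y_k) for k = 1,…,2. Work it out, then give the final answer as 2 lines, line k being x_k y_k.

125 6
31249 1500

√434 = [20; 1,4,1,40, …], period ℓ=4 (even) → k=3
i=0: a=20 ⇒ p=20, q=1
…
i=2: a=4 ⇒ p=104, q=5
i=3: a=1 ⇒ p=125, q=6
fundamental: x₁=125, y₁=6  (since 15625 − 434·36 = 1)
k=2:  x_2 = 125·125+434·6·6 = 31249,  y_2 = 125·6+6·125 = 1500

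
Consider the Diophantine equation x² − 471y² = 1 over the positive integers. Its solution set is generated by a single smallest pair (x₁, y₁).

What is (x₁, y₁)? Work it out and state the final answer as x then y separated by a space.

7838695 361188

√471 = [21; 1,2,2,1,3,…,2,1,42, …], period ℓ=14 (even) → k=13
k=0  a_k=21  p_k/q_k = 21/1
…
k=2  a_k=2  p_k/q_k = 65/3
k=3  a_k=2  p_k/q_k = 152/7
…
k=5  a_k=3  p_k/q_k = 803/37
k=6  a_k=4  p_k/q_k = 3429/158
k=7  a_k=14  p_k/q_k = 48809/2249
k=8  a_k=4  p_k/q_k = 198665/9154
k=9  a_k=3  p_k/q_k = 644804/29711
k=10  a_k=1  p_k/q_k = 843469/38865
k=11  a_k=2  p_k/q_k = 2331742/107441
k=12  a_k=2  p_k/q_k = 5506953/253747
k=13  a_k=1  p_k/q_k = 7838695/361188
(x₁, y₁) = (7838695, 361188);  7838695² − 471·361188² = 1 ✓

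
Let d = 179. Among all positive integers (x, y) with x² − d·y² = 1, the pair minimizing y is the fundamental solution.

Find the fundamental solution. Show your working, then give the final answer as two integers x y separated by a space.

4190210 313191

√179 → a₀=13, period (2,1,1,1,3,…,1,2,26); ℓ=14 even so k=13
k=0  a_k=13  p_k/q_k = 13/1
k=1  a_k=2  p_k/q_k = 27/2
…
k=9  a_k=3  p_k/q_k = 438125/32747
…
k=12  a_k=1  p_k/q_k = 1588459/118727
k=13  a_k=2  p_k/q_k = 4190210/313191
→ (4190210, 313191).  Check: 4190210²=17557859844100, 179·313191²=17557859844099, difference 1.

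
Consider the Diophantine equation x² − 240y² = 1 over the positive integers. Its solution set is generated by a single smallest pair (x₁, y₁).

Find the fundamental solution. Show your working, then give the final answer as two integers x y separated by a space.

31 2

√240 = [15; 2,30, …], period ℓ=2 (even) → k=1
k=0  a_k=15  p_k/q_k = 15/1
k=1  a_k=2  p_k/q_k = 31/2
→ (31, 2).  Check: 31²=961, 240·2²=960, difference 1.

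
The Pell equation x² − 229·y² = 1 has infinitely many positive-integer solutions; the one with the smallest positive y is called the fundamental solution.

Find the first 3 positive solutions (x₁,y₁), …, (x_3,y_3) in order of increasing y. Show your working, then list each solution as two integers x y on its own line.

√229 → a₀=15, period (7,1,1,7,30); ℓ=5 odd so k=9
i=0: a=15 ⇒ p=15, q=1
…
i=2: a=1 ⇒ p=121, q=8
i=3: a=1 ⇒ p=227, q=15
i=4: a=7 ⇒ p=1710, q=113
…
i=6: a=7 ⇒ p=362399, q=23948
i=7: a=1 ⇒ p=413926, q=27353
i=8: a=1 ⇒ p=776325, q=51301
i=9: a=7 ⇒ p=5848201, q=386460
(x₁, y₁) = (5848201, 386460);  5848201² − 229·386460² = 1 ✓
(5848201+386460√229)^2 = 68402909872801 + 4520191516920√229
(5848201+386460√229)^3 = 800067931842043513801 + 52869977098885735380√229

5848201 386460
68402909872801 4520191516920
800067931842043513801 52869977098885735380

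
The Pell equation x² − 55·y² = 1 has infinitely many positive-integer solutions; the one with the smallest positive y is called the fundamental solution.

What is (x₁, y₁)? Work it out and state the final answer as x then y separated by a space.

d=55: √d = [7; 2,2,2,14] (ℓ=4, even), read p_3/q_3
step 0: (7, 1)  from 7·(1,0) + (0,1)
…
step 2: (37, 5)  from 2·(15,2) + (7,1)
step 3: (89, 12)  from 2·(37,5) + (15,2)
(x₁, y₁) = (89, 12);  89² − 55·12² = 1 ✓

89 12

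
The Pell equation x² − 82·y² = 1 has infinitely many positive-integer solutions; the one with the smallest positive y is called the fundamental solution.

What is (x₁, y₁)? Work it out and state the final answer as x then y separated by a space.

163 18

[9; 18] for √82; ℓ=1 ⇒ convergent index 1
a_0=9:  p_0=9·1+0=9,  q_0=9·0+1=1
a_1=18:  p_1=18·9+1=163,  q_1=18·1+0=18
(x₁, y₁) = (163, 18);  163² − 82·18² = 1 ✓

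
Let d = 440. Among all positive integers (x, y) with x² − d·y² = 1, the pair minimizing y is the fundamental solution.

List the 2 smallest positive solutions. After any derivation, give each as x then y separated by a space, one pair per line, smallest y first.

21 1
881 42

√440 = [20; 1,40, …], period ℓ=2 (even) → k=1
step 0: (20, 1)  from 20·(1,0) + (0,1)
step 1: (21, 1)  from 1·(20,1) + (1,0)
→ (21, 1).  Check: 21²=441, 440·1²=440, difference 1.
n=2: (21,1)∘(21,1) = (21·21+440·1·1, 21·1+1·21) = (881,42)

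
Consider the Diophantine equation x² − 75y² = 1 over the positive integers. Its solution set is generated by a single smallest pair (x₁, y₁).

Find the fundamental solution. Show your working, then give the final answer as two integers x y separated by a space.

26 3

[8; 1,1,1,16] for √75; ℓ=4 ⇒ convergent index 3
i=0: a=8 ⇒ p=8, q=1
i=1: a=1 ⇒ p=9, q=1
i=2: a=1 ⇒ p=17, q=2
i=3: a=1 ⇒ p=26, q=3
(x₁, y₁) = (26, 3);  26² − 75·3² = 1 ✓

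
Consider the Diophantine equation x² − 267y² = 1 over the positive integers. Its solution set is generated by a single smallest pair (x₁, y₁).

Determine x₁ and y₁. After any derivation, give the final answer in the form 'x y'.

[16; 2,1,15,1,2,32] for √267; ℓ=6 ⇒ convergent index 5
k=0  a_k=16  p_k/q_k = 16/1
k=1  a_k=2  p_k/q_k = 33/2
k=2  a_k=1  p_k/q_k = 49/3
…
k=4  a_k=1  p_k/q_k = 817/50
k=5  a_k=2  p_k/q_k = 2402/147
fundamental: x₁=2402, y₁=147  (since 5769604 − 267·21609 = 1)

2402 147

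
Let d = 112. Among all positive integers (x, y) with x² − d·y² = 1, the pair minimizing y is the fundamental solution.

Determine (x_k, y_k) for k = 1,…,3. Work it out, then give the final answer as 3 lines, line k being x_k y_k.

127 12
32257 3048
8193151 774180

d=112: √d = [10; 1,1,2,1,1,20] (ℓ=6, even), read p_5/q_5
k=0  a_k=10  p_k/q_k = 10/1
k=1  a_k=1  p_k/q_k = 11/1
…
k=3  a_k=2  p_k/q_k = 53/5
k=4  a_k=1  p_k/q_k = 74/7
k=5  a_k=1  p_k/q_k = 127/12
(x₁, y₁) = (127, 12);  127² − 112·12² = 1 ✓
(127+12√112)^2 = 32257 + 3048√112
(127+12√112)^3 = 8193151 + 774180√112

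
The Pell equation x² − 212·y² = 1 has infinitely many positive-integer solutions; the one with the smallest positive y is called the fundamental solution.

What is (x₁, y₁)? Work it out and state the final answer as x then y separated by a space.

66249 4550

d=212: √d = [14; 1,1,3,1,1,…,1,1,28] (ℓ=14, even), read p_13/q_13
a_0=14:  p_0=14·1+0=14,  q_0=14·0+1=1
…
a_3=3:  p_3=3·29+15=102,  q_3=3·2+1=7
…
a_9=1:  p_9=1·2781+2417=5198,  q_9=1·191+166=357
…
a_11=3:  p_11=3·7979+5198=29135,  q_11=3·548+357=2001
a_12=1:  p_12=1·29135+7979=37114,  q_12=1·2001+548=2549
a_13=1:  p_13=1·37114+29135=66249,  q_13=1·2549+2001=4550
fundamental: x₁=66249, y₁=4550  (since 4388930001 − 212·20702500 = 1)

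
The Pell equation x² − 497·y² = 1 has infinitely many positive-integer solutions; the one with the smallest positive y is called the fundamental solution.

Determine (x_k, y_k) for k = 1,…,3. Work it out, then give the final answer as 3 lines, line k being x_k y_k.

√497 = [22; 3,2,2,5,6,5,2,2,3,44, …], period ℓ=10 (even) → k=9
k=0  a_k=22  p_k/q_k = 22/1
k=1  a_k=3  p_k/q_k = 67/3
k=2  a_k=2  p_k/q_k = 156/7
k=3  a_k=2  p_k/q_k = 379/17
k=4  a_k=5  p_k/q_k = 2051/92
k=5  a_k=6  p_k/q_k = 12685/569
k=6  a_k=5  p_k/q_k = 65476/2937
…
k=8  a_k=2  p_k/q_k = 352750/15823
k=9  a_k=3  p_k/q_k = 1201887/53912
(x₁, y₁) = (1201887, 53912);  1201887² − 497·53912² = 1 ✓
n=2: (1201887,53912)∘(1201887,53912) = (1201887·1201887+497·53912·53912, 1201887·53912+53912·1201887) = (2889064721537,129592263888)
n=3: (2889064721537,129592263888)∘(1201887,53912) = (1201887·2889064721537+497·53912·129592263888, 1201887·129592263888+53912·2889064721537) = (6944658661946678751,311510514535059400)

1201887 53912
2889064721537 129592263888
6944658661946678751 311510514535059400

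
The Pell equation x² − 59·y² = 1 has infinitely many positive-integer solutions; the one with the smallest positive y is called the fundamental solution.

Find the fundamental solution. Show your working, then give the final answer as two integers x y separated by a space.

530 69

d=59: √d = [7; 1,2,7,2,1,14] (ℓ=6, even), read p_5/q_5
a_0=7:  p_0=7·1+0=7,  q_0=7·0+1=1
a_1=1:  p_1=1·7+1=8,  q_1=1·1+0=1
a_2=2:  p_2=2·8+7=23,  q_2=2·1+1=3
a_3=7:  p_3=7·23+8=169,  q_3=7·3+1=22
a_4=2:  p_4=2·169+23=361,  q_4=2·22+3=47
a_5=1:  p_5=1·361+169=530,  q_5=1·47+22=69
→ (530, 69).  Check: 530²=280900, 59·69²=280899, difference 1.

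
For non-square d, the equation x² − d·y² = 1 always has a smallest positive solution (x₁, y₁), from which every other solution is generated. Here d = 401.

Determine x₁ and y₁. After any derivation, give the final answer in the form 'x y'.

√401 = [20; 40, …], period ℓ=1 (odd) → k=1
k=0  a_k=20  p_k/q_k = 20/1
k=1  a_k=40  p_k/q_k = 801/40
(x₁, y₁) = (801, 40);  801² − 401·40² = 1 ✓

801 40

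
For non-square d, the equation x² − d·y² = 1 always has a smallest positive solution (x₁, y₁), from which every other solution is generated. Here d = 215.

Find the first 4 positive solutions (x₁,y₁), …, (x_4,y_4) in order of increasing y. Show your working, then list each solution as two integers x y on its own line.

44 3
3871 264
340604 23229
29969281 2043888

√215 = [14; 1,1,1,28, …], period ℓ=4 (even) → k=3
step 0: (14, 1)  from 14·(1,0) + (0,1)
step 1: (15, 1)  from 1·(14,1) + (1,0)
step 2: (29, 2)  from 1·(15,1) + (14,1)
step 3: (44, 3)  from 1·(29,2) + (15,1)
(x₁, y₁) = (44, 3);  44² − 215·3² = 1 ✓
(44+3√215)^2 = 3871 + 264√215
(44+3√215)^3 = 340604 + 23229√215
(44+3√215)^4 = 29969281 + 2043888√215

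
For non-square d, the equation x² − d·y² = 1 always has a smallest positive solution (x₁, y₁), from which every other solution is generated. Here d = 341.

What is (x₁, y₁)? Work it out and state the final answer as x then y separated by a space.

d=341: √d = [18; 2,6,1,8,2,…,6,2,36] (ℓ=14, even), read p_13/q_13
step 0: (18, 1)  from 18·(1,0) + (0,1)
…
step 8: (28124, 1523)  from 1·(20479,1109) + (7645,414)
step 9: (76727, 4155)  from 2·(28124,1523) + (20479,1109)
step 10: (641940, 34763)  from 8·(76727,4155) + (28124,1523)
…
step 12: (4953942, 268271)  from 6·(718667,38918) + (641940,34763)
step 13: (10626551, 575460)  from 2·(4953942,268271) + (718667,38918)
fundamental: x₁=10626551, y₁=575460  (since 112923586155601 − 341·331154211600 = 1)

10626551 575460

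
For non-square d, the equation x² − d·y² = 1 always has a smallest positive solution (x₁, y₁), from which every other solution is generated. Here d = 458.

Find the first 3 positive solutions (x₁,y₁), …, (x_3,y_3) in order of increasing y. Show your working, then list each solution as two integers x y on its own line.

22899 1070
1048728401 49003860
48029663286099 2244278779210

[21; 2,2,42] for √458; ℓ=3 ⇒ convergent index 5
step 0: (21, 1)  from 21·(1,0) + (0,1)
…
step 4: (9181, 429)  from 2·(4537,212) + (107,5)
step 5: (22899, 1070)  from 2·(9181,429) + (4537,212)
(x₁, y₁) = (22899, 1070);  22899² − 458·1070² = 1 ✓
k=2:  x_2 = 22899·22899+458·1070·1070 = 1048728401,  y_2 = 22899·1070+1070·22899 = 49003860
k=3:  x_3 = 22899·1048728401+458·1070·49003860 = 48029663286099,  y_3 = 22899·49003860+1070·1048728401 = 2244278779210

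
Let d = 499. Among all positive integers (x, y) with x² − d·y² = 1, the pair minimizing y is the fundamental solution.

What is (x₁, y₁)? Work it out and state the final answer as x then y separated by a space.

[22; 2,1,21,1,2,44] for √499; ℓ=6 ⇒ convergent index 5
step 0: (22, 1)  from 22·(1,0) + (0,1)
step 1: (45, 2)  from 2·(22,1) + (1,0)
step 2: (67, 3)  from 1·(45,2) + (22,1)
step 3: (1452, 65)  from 21·(67,3) + (45,2)
step 4: (1519, 68)  from 1·(1452,65) + (67,3)
step 5: (4490, 201)  from 2·(1519,68) + (1452,65)
(x₁, y₁) = (4490, 201);  4490² − 499·201² = 1 ✓

4490 201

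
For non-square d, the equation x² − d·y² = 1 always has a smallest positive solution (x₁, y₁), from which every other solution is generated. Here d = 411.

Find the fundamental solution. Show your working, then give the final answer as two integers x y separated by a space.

d=411: √d = [20; 3,1,1,1,19,1,1,1,3,40] (ℓ=10, even), read p_9/q_9
i=0: a=20 ⇒ p=20, q=1
…
i=2: a=1 ⇒ p=81, q=4
…
i=4: a=1 ⇒ p=223, q=11
i=5: a=19 ⇒ p=4379, q=216
i=6: a=1 ⇒ p=4602, q=227
i=7: a=1 ⇒ p=8981, q=443
i=8: a=1 ⇒ p=13583, q=670
i=9: a=3 ⇒ p=49730, q=2453
→ (49730, 2453).  Check: 49730²=2473072900, 411·2453²=2473072899, difference 1.

49730 2453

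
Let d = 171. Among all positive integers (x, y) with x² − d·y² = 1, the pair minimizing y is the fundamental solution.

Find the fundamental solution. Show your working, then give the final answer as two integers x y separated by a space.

170 13

[13; 13,26] for √171; ℓ=2 ⇒ convergent index 1
i=0: a=13 ⇒ p=13, q=1
i=1: a=13 ⇒ p=170, q=13
→ (170, 13).  Check: 170²=28900, 171·13²=28899, difference 1.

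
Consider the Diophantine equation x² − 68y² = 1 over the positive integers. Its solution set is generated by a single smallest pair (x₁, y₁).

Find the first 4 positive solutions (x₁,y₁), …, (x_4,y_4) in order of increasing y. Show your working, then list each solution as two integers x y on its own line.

√68 = [8; 4,16, …], period ℓ=2 (even) → k=1
i=0: a=8 ⇒ p=8, q=1
i=1: a=4 ⇒ p=33, q=4
→ (33, 4).  Check: 33²=1089, 68·4²=1088, difference 1.
k=2:  x_2 = 33·33+68·4·4 = 2177,  y_2 = 33·4+4·33 = 264
k=3:  x_3 = 33·2177+68·4·264 = 143649,  y_3 = 33·264+4·2177 = 17420
k=4:  x_4 = 33·143649+68·4·17420 = 9478657,  y_4 = 33·17420+4·143649 = 1149456

33 4
2177 264
143649 17420
9478657 1149456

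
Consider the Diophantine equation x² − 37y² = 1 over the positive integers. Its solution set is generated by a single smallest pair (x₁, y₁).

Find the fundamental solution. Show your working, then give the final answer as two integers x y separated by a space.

73 12

[6; 12] for √37; ℓ=1 ⇒ convergent index 1
k=0  a_k=6  p_k/q_k = 6/1
k=1  a_k=12  p_k/q_k = 73/12
fundamental: x₁=73, y₁=12  (since 5329 − 37·144 = 1)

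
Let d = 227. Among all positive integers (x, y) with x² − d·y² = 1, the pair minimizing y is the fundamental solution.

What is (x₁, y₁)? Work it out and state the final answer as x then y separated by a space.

[15; 15,30] for √227; ℓ=2 ⇒ convergent index 1
step 0: (15, 1)  from 15·(1,0) + (0,1)
step 1: (226, 15)  from 15·(15,1) + (1,0)
fundamental: x₁=226, y₁=15  (since 51076 − 227·225 = 1)

226 15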